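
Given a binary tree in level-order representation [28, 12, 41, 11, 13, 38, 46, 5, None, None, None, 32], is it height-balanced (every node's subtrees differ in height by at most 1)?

Tree (level-order array): [28, 12, 41, 11, 13, 38, 46, 5, None, None, None, 32]
Definition: a tree is height-balanced if, at every node, |h(left) - h(right)| <= 1 (empty subtree has height -1).
Bottom-up per-node check:
  node 5: h_left=-1, h_right=-1, diff=0 [OK], height=0
  node 11: h_left=0, h_right=-1, diff=1 [OK], height=1
  node 13: h_left=-1, h_right=-1, diff=0 [OK], height=0
  node 12: h_left=1, h_right=0, diff=1 [OK], height=2
  node 32: h_left=-1, h_right=-1, diff=0 [OK], height=0
  node 38: h_left=0, h_right=-1, diff=1 [OK], height=1
  node 46: h_left=-1, h_right=-1, diff=0 [OK], height=0
  node 41: h_left=1, h_right=0, diff=1 [OK], height=2
  node 28: h_left=2, h_right=2, diff=0 [OK], height=3
All nodes satisfy the balance condition.
Result: Balanced


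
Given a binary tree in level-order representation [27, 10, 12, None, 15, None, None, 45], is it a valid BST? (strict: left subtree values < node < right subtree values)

Level-order array: [27, 10, 12, None, 15, None, None, 45]
Validate using subtree bounds (lo, hi): at each node, require lo < value < hi,
then recurse left with hi=value and right with lo=value.
Preorder trace (stopping at first violation):
  at node 27 with bounds (-inf, +inf): OK
  at node 10 with bounds (-inf, 27): OK
  at node 15 with bounds (10, 27): OK
  at node 45 with bounds (10, 15): VIOLATION
Node 45 violates its bound: not (10 < 45 < 15).
Result: Not a valid BST


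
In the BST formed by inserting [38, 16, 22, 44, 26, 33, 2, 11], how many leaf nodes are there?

Tree built from: [38, 16, 22, 44, 26, 33, 2, 11]
Tree (level-order array): [38, 16, 44, 2, 22, None, None, None, 11, None, 26, None, None, None, 33]
Rule: A leaf has 0 children.
Per-node child counts:
  node 38: 2 child(ren)
  node 16: 2 child(ren)
  node 2: 1 child(ren)
  node 11: 0 child(ren)
  node 22: 1 child(ren)
  node 26: 1 child(ren)
  node 33: 0 child(ren)
  node 44: 0 child(ren)
Matching nodes: [11, 33, 44]
Count of leaf nodes: 3


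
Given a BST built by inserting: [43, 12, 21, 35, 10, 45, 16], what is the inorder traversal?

Tree insertion order: [43, 12, 21, 35, 10, 45, 16]
Tree (level-order array): [43, 12, 45, 10, 21, None, None, None, None, 16, 35]
Inorder traversal: [10, 12, 16, 21, 35, 43, 45]


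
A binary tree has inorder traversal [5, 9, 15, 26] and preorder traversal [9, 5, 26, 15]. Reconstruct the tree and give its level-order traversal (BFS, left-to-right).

Inorder:  [5, 9, 15, 26]
Preorder: [9, 5, 26, 15]
Algorithm: preorder visits root first, so consume preorder in order;
for each root, split the current inorder slice at that value into
left-subtree inorder and right-subtree inorder, then recurse.
Recursive splits:
  root=9; inorder splits into left=[5], right=[15, 26]
  root=5; inorder splits into left=[], right=[]
  root=26; inorder splits into left=[15], right=[]
  root=15; inorder splits into left=[], right=[]
Reconstructed level-order: [9, 5, 26, 15]


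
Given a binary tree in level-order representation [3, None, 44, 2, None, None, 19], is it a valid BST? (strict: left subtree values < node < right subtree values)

Level-order array: [3, None, 44, 2, None, None, 19]
Validate using subtree bounds (lo, hi): at each node, require lo < value < hi,
then recurse left with hi=value and right with lo=value.
Preorder trace (stopping at first violation):
  at node 3 with bounds (-inf, +inf): OK
  at node 44 with bounds (3, +inf): OK
  at node 2 with bounds (3, 44): VIOLATION
Node 2 violates its bound: not (3 < 2 < 44).
Result: Not a valid BST


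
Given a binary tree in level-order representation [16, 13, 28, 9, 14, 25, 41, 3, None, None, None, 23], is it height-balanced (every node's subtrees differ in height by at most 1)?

Tree (level-order array): [16, 13, 28, 9, 14, 25, 41, 3, None, None, None, 23]
Definition: a tree is height-balanced if, at every node, |h(left) - h(right)| <= 1 (empty subtree has height -1).
Bottom-up per-node check:
  node 3: h_left=-1, h_right=-1, diff=0 [OK], height=0
  node 9: h_left=0, h_right=-1, diff=1 [OK], height=1
  node 14: h_left=-1, h_right=-1, diff=0 [OK], height=0
  node 13: h_left=1, h_right=0, diff=1 [OK], height=2
  node 23: h_left=-1, h_right=-1, diff=0 [OK], height=0
  node 25: h_left=0, h_right=-1, diff=1 [OK], height=1
  node 41: h_left=-1, h_right=-1, diff=0 [OK], height=0
  node 28: h_left=1, h_right=0, diff=1 [OK], height=2
  node 16: h_left=2, h_right=2, diff=0 [OK], height=3
All nodes satisfy the balance condition.
Result: Balanced


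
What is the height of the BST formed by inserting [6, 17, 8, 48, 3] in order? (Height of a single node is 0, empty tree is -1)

Insertion order: [6, 17, 8, 48, 3]
Tree (level-order array): [6, 3, 17, None, None, 8, 48]
Compute height bottom-up (empty subtree = -1):
  height(3) = 1 + max(-1, -1) = 0
  height(8) = 1 + max(-1, -1) = 0
  height(48) = 1 + max(-1, -1) = 0
  height(17) = 1 + max(0, 0) = 1
  height(6) = 1 + max(0, 1) = 2
Height = 2


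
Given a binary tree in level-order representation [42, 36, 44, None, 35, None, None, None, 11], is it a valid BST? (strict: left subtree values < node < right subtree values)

Level-order array: [42, 36, 44, None, 35, None, None, None, 11]
Validate using subtree bounds (lo, hi): at each node, require lo < value < hi,
then recurse left with hi=value and right with lo=value.
Preorder trace (stopping at first violation):
  at node 42 with bounds (-inf, +inf): OK
  at node 36 with bounds (-inf, 42): OK
  at node 35 with bounds (36, 42): VIOLATION
Node 35 violates its bound: not (36 < 35 < 42).
Result: Not a valid BST


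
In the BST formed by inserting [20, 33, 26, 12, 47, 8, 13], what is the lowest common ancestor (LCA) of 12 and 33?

Tree insertion order: [20, 33, 26, 12, 47, 8, 13]
Tree (level-order array): [20, 12, 33, 8, 13, 26, 47]
In a BST, the LCA of p=12, q=33 is the first node v on the
root-to-leaf path with p <= v <= q (go left if both < v, right if both > v).
Walk from root:
  at 20: 12 <= 20 <= 33, this is the LCA
LCA = 20


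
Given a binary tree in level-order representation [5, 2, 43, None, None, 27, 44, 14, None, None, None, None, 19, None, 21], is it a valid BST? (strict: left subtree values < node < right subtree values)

Level-order array: [5, 2, 43, None, None, 27, 44, 14, None, None, None, None, 19, None, 21]
Validate using subtree bounds (lo, hi): at each node, require lo < value < hi,
then recurse left with hi=value and right with lo=value.
Preorder trace (stopping at first violation):
  at node 5 with bounds (-inf, +inf): OK
  at node 2 with bounds (-inf, 5): OK
  at node 43 with bounds (5, +inf): OK
  at node 27 with bounds (5, 43): OK
  at node 14 with bounds (5, 27): OK
  at node 19 with bounds (14, 27): OK
  at node 21 with bounds (19, 27): OK
  at node 44 with bounds (43, +inf): OK
No violation found at any node.
Result: Valid BST


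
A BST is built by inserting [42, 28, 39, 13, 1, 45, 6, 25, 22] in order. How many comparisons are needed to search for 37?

Search path for 37: 42 -> 28 -> 39
Found: False
Comparisons: 3


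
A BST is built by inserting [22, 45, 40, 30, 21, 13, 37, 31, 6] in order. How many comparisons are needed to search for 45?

Search path for 45: 22 -> 45
Found: True
Comparisons: 2


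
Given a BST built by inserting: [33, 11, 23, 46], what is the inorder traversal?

Tree insertion order: [33, 11, 23, 46]
Tree (level-order array): [33, 11, 46, None, 23]
Inorder traversal: [11, 23, 33, 46]


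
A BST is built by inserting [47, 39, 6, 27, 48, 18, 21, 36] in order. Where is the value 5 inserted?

Starting tree (level order): [47, 39, 48, 6, None, None, None, None, 27, 18, 36, None, 21]
Insertion path: 47 -> 39 -> 6
Result: insert 5 as left child of 6
Final tree (level order): [47, 39, 48, 6, None, None, None, 5, 27, None, None, 18, 36, None, 21]


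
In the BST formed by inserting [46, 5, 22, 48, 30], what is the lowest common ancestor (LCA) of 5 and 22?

Tree insertion order: [46, 5, 22, 48, 30]
Tree (level-order array): [46, 5, 48, None, 22, None, None, None, 30]
In a BST, the LCA of p=5, q=22 is the first node v on the
root-to-leaf path with p <= v <= q (go left if both < v, right if both > v).
Walk from root:
  at 46: both 5 and 22 < 46, go left
  at 5: 5 <= 5 <= 22, this is the LCA
LCA = 5


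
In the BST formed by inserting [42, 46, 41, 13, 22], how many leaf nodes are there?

Tree built from: [42, 46, 41, 13, 22]
Tree (level-order array): [42, 41, 46, 13, None, None, None, None, 22]
Rule: A leaf has 0 children.
Per-node child counts:
  node 42: 2 child(ren)
  node 41: 1 child(ren)
  node 13: 1 child(ren)
  node 22: 0 child(ren)
  node 46: 0 child(ren)
Matching nodes: [22, 46]
Count of leaf nodes: 2


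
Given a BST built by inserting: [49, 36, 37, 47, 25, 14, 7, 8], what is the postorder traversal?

Tree insertion order: [49, 36, 37, 47, 25, 14, 7, 8]
Tree (level-order array): [49, 36, None, 25, 37, 14, None, None, 47, 7, None, None, None, None, 8]
Postorder traversal: [8, 7, 14, 25, 47, 37, 36, 49]


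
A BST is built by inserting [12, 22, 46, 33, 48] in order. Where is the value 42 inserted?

Starting tree (level order): [12, None, 22, None, 46, 33, 48]
Insertion path: 12 -> 22 -> 46 -> 33
Result: insert 42 as right child of 33
Final tree (level order): [12, None, 22, None, 46, 33, 48, None, 42]


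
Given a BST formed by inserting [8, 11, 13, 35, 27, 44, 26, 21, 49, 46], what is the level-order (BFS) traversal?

Tree insertion order: [8, 11, 13, 35, 27, 44, 26, 21, 49, 46]
Tree (level-order array): [8, None, 11, None, 13, None, 35, 27, 44, 26, None, None, 49, 21, None, 46]
BFS from the root, enqueuing left then right child of each popped node:
  queue [8] -> pop 8, enqueue [11], visited so far: [8]
  queue [11] -> pop 11, enqueue [13], visited so far: [8, 11]
  queue [13] -> pop 13, enqueue [35], visited so far: [8, 11, 13]
  queue [35] -> pop 35, enqueue [27, 44], visited so far: [8, 11, 13, 35]
  queue [27, 44] -> pop 27, enqueue [26], visited so far: [8, 11, 13, 35, 27]
  queue [44, 26] -> pop 44, enqueue [49], visited so far: [8, 11, 13, 35, 27, 44]
  queue [26, 49] -> pop 26, enqueue [21], visited so far: [8, 11, 13, 35, 27, 44, 26]
  queue [49, 21] -> pop 49, enqueue [46], visited so far: [8, 11, 13, 35, 27, 44, 26, 49]
  queue [21, 46] -> pop 21, enqueue [none], visited so far: [8, 11, 13, 35, 27, 44, 26, 49, 21]
  queue [46] -> pop 46, enqueue [none], visited so far: [8, 11, 13, 35, 27, 44, 26, 49, 21, 46]
Result: [8, 11, 13, 35, 27, 44, 26, 49, 21, 46]


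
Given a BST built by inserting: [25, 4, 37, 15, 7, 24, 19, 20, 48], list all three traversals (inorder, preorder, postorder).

Tree insertion order: [25, 4, 37, 15, 7, 24, 19, 20, 48]
Tree (level-order array): [25, 4, 37, None, 15, None, 48, 7, 24, None, None, None, None, 19, None, None, 20]
Inorder (L, root, R): [4, 7, 15, 19, 20, 24, 25, 37, 48]
Preorder (root, L, R): [25, 4, 15, 7, 24, 19, 20, 37, 48]
Postorder (L, R, root): [7, 20, 19, 24, 15, 4, 48, 37, 25]


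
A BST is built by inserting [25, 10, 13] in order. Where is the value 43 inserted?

Starting tree (level order): [25, 10, None, None, 13]
Insertion path: 25
Result: insert 43 as right child of 25
Final tree (level order): [25, 10, 43, None, 13]


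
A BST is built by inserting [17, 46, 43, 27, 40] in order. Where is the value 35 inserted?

Starting tree (level order): [17, None, 46, 43, None, 27, None, None, 40]
Insertion path: 17 -> 46 -> 43 -> 27 -> 40
Result: insert 35 as left child of 40
Final tree (level order): [17, None, 46, 43, None, 27, None, None, 40, 35]


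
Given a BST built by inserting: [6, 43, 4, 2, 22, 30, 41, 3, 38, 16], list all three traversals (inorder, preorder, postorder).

Tree insertion order: [6, 43, 4, 2, 22, 30, 41, 3, 38, 16]
Tree (level-order array): [6, 4, 43, 2, None, 22, None, None, 3, 16, 30, None, None, None, None, None, 41, 38]
Inorder (L, root, R): [2, 3, 4, 6, 16, 22, 30, 38, 41, 43]
Preorder (root, L, R): [6, 4, 2, 3, 43, 22, 16, 30, 41, 38]
Postorder (L, R, root): [3, 2, 4, 16, 38, 41, 30, 22, 43, 6]


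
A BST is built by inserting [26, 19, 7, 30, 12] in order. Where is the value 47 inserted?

Starting tree (level order): [26, 19, 30, 7, None, None, None, None, 12]
Insertion path: 26 -> 30
Result: insert 47 as right child of 30
Final tree (level order): [26, 19, 30, 7, None, None, 47, None, 12]


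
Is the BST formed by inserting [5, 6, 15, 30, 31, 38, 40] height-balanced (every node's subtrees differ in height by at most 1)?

Tree (level-order array): [5, None, 6, None, 15, None, 30, None, 31, None, 38, None, 40]
Definition: a tree is height-balanced if, at every node, |h(left) - h(right)| <= 1 (empty subtree has height -1).
Bottom-up per-node check:
  node 40: h_left=-1, h_right=-1, diff=0 [OK], height=0
  node 38: h_left=-1, h_right=0, diff=1 [OK], height=1
  node 31: h_left=-1, h_right=1, diff=2 [FAIL (|-1-1|=2 > 1)], height=2
  node 30: h_left=-1, h_right=2, diff=3 [FAIL (|-1-2|=3 > 1)], height=3
  node 15: h_left=-1, h_right=3, diff=4 [FAIL (|-1-3|=4 > 1)], height=4
  node 6: h_left=-1, h_right=4, diff=5 [FAIL (|-1-4|=5 > 1)], height=5
  node 5: h_left=-1, h_right=5, diff=6 [FAIL (|-1-5|=6 > 1)], height=6
Node 31 violates the condition: |-1 - 1| = 2 > 1.
Result: Not balanced


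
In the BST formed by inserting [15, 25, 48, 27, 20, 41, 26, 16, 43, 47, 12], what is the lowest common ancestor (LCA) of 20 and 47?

Tree insertion order: [15, 25, 48, 27, 20, 41, 26, 16, 43, 47, 12]
Tree (level-order array): [15, 12, 25, None, None, 20, 48, 16, None, 27, None, None, None, 26, 41, None, None, None, 43, None, 47]
In a BST, the LCA of p=20, q=47 is the first node v on the
root-to-leaf path with p <= v <= q (go left if both < v, right if both > v).
Walk from root:
  at 15: both 20 and 47 > 15, go right
  at 25: 20 <= 25 <= 47, this is the LCA
LCA = 25


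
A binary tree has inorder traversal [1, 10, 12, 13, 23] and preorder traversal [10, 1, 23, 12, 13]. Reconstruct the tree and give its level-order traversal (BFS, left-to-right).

Inorder:  [1, 10, 12, 13, 23]
Preorder: [10, 1, 23, 12, 13]
Algorithm: preorder visits root first, so consume preorder in order;
for each root, split the current inorder slice at that value into
left-subtree inorder and right-subtree inorder, then recurse.
Recursive splits:
  root=10; inorder splits into left=[1], right=[12, 13, 23]
  root=1; inorder splits into left=[], right=[]
  root=23; inorder splits into left=[12, 13], right=[]
  root=12; inorder splits into left=[], right=[13]
  root=13; inorder splits into left=[], right=[]
Reconstructed level-order: [10, 1, 23, 12, 13]


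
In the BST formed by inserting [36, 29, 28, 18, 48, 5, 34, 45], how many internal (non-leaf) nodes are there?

Tree built from: [36, 29, 28, 18, 48, 5, 34, 45]
Tree (level-order array): [36, 29, 48, 28, 34, 45, None, 18, None, None, None, None, None, 5]
Rule: An internal node has at least one child.
Per-node child counts:
  node 36: 2 child(ren)
  node 29: 2 child(ren)
  node 28: 1 child(ren)
  node 18: 1 child(ren)
  node 5: 0 child(ren)
  node 34: 0 child(ren)
  node 48: 1 child(ren)
  node 45: 0 child(ren)
Matching nodes: [36, 29, 28, 18, 48]
Count of internal (non-leaf) nodes: 5


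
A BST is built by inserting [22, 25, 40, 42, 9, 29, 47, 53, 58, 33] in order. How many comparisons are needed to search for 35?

Search path for 35: 22 -> 25 -> 40 -> 29 -> 33
Found: False
Comparisons: 5


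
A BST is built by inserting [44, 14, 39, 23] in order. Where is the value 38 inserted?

Starting tree (level order): [44, 14, None, None, 39, 23]
Insertion path: 44 -> 14 -> 39 -> 23
Result: insert 38 as right child of 23
Final tree (level order): [44, 14, None, None, 39, 23, None, None, 38]


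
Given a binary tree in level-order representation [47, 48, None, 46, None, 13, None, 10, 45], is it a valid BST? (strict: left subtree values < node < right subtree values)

Level-order array: [47, 48, None, 46, None, 13, None, 10, 45]
Validate using subtree bounds (lo, hi): at each node, require lo < value < hi,
then recurse left with hi=value and right with lo=value.
Preorder trace (stopping at first violation):
  at node 47 with bounds (-inf, +inf): OK
  at node 48 with bounds (-inf, 47): VIOLATION
Node 48 violates its bound: not (-inf < 48 < 47).
Result: Not a valid BST


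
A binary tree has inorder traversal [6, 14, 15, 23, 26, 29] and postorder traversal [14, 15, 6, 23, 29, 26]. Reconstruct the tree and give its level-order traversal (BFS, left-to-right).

Inorder:   [6, 14, 15, 23, 26, 29]
Postorder: [14, 15, 6, 23, 29, 26]
Algorithm: postorder visits root last, so walk postorder right-to-left;
each value is the root of the current inorder slice — split it at that
value, recurse on the right subtree first, then the left.
Recursive splits:
  root=26; inorder splits into left=[6, 14, 15, 23], right=[29]
  root=29; inorder splits into left=[], right=[]
  root=23; inorder splits into left=[6, 14, 15], right=[]
  root=6; inorder splits into left=[], right=[14, 15]
  root=15; inorder splits into left=[14], right=[]
  root=14; inorder splits into left=[], right=[]
Reconstructed level-order: [26, 23, 29, 6, 15, 14]


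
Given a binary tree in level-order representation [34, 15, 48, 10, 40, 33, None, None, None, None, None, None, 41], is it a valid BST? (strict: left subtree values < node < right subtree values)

Level-order array: [34, 15, 48, 10, 40, 33, None, None, None, None, None, None, 41]
Validate using subtree bounds (lo, hi): at each node, require lo < value < hi,
then recurse left with hi=value and right with lo=value.
Preorder trace (stopping at first violation):
  at node 34 with bounds (-inf, +inf): OK
  at node 15 with bounds (-inf, 34): OK
  at node 10 with bounds (-inf, 15): OK
  at node 40 with bounds (15, 34): VIOLATION
Node 40 violates its bound: not (15 < 40 < 34).
Result: Not a valid BST


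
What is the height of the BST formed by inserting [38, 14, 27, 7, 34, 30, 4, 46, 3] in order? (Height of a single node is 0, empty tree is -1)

Insertion order: [38, 14, 27, 7, 34, 30, 4, 46, 3]
Tree (level-order array): [38, 14, 46, 7, 27, None, None, 4, None, None, 34, 3, None, 30]
Compute height bottom-up (empty subtree = -1):
  height(3) = 1 + max(-1, -1) = 0
  height(4) = 1 + max(0, -1) = 1
  height(7) = 1 + max(1, -1) = 2
  height(30) = 1 + max(-1, -1) = 0
  height(34) = 1 + max(0, -1) = 1
  height(27) = 1 + max(-1, 1) = 2
  height(14) = 1 + max(2, 2) = 3
  height(46) = 1 + max(-1, -1) = 0
  height(38) = 1 + max(3, 0) = 4
Height = 4


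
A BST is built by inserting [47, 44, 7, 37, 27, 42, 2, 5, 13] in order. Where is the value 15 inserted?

Starting tree (level order): [47, 44, None, 7, None, 2, 37, None, 5, 27, 42, None, None, 13]
Insertion path: 47 -> 44 -> 7 -> 37 -> 27 -> 13
Result: insert 15 as right child of 13
Final tree (level order): [47, 44, None, 7, None, 2, 37, None, 5, 27, 42, None, None, 13, None, None, None, None, 15]


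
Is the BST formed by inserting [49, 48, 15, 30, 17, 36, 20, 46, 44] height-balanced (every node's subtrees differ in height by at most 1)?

Tree (level-order array): [49, 48, None, 15, None, None, 30, 17, 36, None, 20, None, 46, None, None, 44]
Definition: a tree is height-balanced if, at every node, |h(left) - h(right)| <= 1 (empty subtree has height -1).
Bottom-up per-node check:
  node 20: h_left=-1, h_right=-1, diff=0 [OK], height=0
  node 17: h_left=-1, h_right=0, diff=1 [OK], height=1
  node 44: h_left=-1, h_right=-1, diff=0 [OK], height=0
  node 46: h_left=0, h_right=-1, diff=1 [OK], height=1
  node 36: h_left=-1, h_right=1, diff=2 [FAIL (|-1-1|=2 > 1)], height=2
  node 30: h_left=1, h_right=2, diff=1 [OK], height=3
  node 15: h_left=-1, h_right=3, diff=4 [FAIL (|-1-3|=4 > 1)], height=4
  node 48: h_left=4, h_right=-1, diff=5 [FAIL (|4--1|=5 > 1)], height=5
  node 49: h_left=5, h_right=-1, diff=6 [FAIL (|5--1|=6 > 1)], height=6
Node 36 violates the condition: |-1 - 1| = 2 > 1.
Result: Not balanced


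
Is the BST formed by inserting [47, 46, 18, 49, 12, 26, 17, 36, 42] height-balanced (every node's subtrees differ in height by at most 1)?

Tree (level-order array): [47, 46, 49, 18, None, None, None, 12, 26, None, 17, None, 36, None, None, None, 42]
Definition: a tree is height-balanced if, at every node, |h(left) - h(right)| <= 1 (empty subtree has height -1).
Bottom-up per-node check:
  node 17: h_left=-1, h_right=-1, diff=0 [OK], height=0
  node 12: h_left=-1, h_right=0, diff=1 [OK], height=1
  node 42: h_left=-1, h_right=-1, diff=0 [OK], height=0
  node 36: h_left=-1, h_right=0, diff=1 [OK], height=1
  node 26: h_left=-1, h_right=1, diff=2 [FAIL (|-1-1|=2 > 1)], height=2
  node 18: h_left=1, h_right=2, diff=1 [OK], height=3
  node 46: h_left=3, h_right=-1, diff=4 [FAIL (|3--1|=4 > 1)], height=4
  node 49: h_left=-1, h_right=-1, diff=0 [OK], height=0
  node 47: h_left=4, h_right=0, diff=4 [FAIL (|4-0|=4 > 1)], height=5
Node 26 violates the condition: |-1 - 1| = 2 > 1.
Result: Not balanced


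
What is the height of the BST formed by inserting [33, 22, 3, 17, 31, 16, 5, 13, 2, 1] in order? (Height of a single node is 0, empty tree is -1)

Insertion order: [33, 22, 3, 17, 31, 16, 5, 13, 2, 1]
Tree (level-order array): [33, 22, None, 3, 31, 2, 17, None, None, 1, None, 16, None, None, None, 5, None, None, 13]
Compute height bottom-up (empty subtree = -1):
  height(1) = 1 + max(-1, -1) = 0
  height(2) = 1 + max(0, -1) = 1
  height(13) = 1 + max(-1, -1) = 0
  height(5) = 1 + max(-1, 0) = 1
  height(16) = 1 + max(1, -1) = 2
  height(17) = 1 + max(2, -1) = 3
  height(3) = 1 + max(1, 3) = 4
  height(31) = 1 + max(-1, -1) = 0
  height(22) = 1 + max(4, 0) = 5
  height(33) = 1 + max(5, -1) = 6
Height = 6


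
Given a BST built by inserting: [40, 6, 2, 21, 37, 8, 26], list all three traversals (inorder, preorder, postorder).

Tree insertion order: [40, 6, 2, 21, 37, 8, 26]
Tree (level-order array): [40, 6, None, 2, 21, None, None, 8, 37, None, None, 26]
Inorder (L, root, R): [2, 6, 8, 21, 26, 37, 40]
Preorder (root, L, R): [40, 6, 2, 21, 8, 37, 26]
Postorder (L, R, root): [2, 8, 26, 37, 21, 6, 40]


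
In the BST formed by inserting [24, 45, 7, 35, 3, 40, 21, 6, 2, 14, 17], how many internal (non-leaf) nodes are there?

Tree built from: [24, 45, 7, 35, 3, 40, 21, 6, 2, 14, 17]
Tree (level-order array): [24, 7, 45, 3, 21, 35, None, 2, 6, 14, None, None, 40, None, None, None, None, None, 17]
Rule: An internal node has at least one child.
Per-node child counts:
  node 24: 2 child(ren)
  node 7: 2 child(ren)
  node 3: 2 child(ren)
  node 2: 0 child(ren)
  node 6: 0 child(ren)
  node 21: 1 child(ren)
  node 14: 1 child(ren)
  node 17: 0 child(ren)
  node 45: 1 child(ren)
  node 35: 1 child(ren)
  node 40: 0 child(ren)
Matching nodes: [24, 7, 3, 21, 14, 45, 35]
Count of internal (non-leaf) nodes: 7


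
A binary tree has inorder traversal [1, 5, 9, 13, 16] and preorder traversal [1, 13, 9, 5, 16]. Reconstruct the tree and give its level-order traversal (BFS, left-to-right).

Inorder:  [1, 5, 9, 13, 16]
Preorder: [1, 13, 9, 5, 16]
Algorithm: preorder visits root first, so consume preorder in order;
for each root, split the current inorder slice at that value into
left-subtree inorder and right-subtree inorder, then recurse.
Recursive splits:
  root=1; inorder splits into left=[], right=[5, 9, 13, 16]
  root=13; inorder splits into left=[5, 9], right=[16]
  root=9; inorder splits into left=[5], right=[]
  root=5; inorder splits into left=[], right=[]
  root=16; inorder splits into left=[], right=[]
Reconstructed level-order: [1, 13, 9, 16, 5]


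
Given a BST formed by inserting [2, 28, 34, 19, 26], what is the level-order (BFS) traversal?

Tree insertion order: [2, 28, 34, 19, 26]
Tree (level-order array): [2, None, 28, 19, 34, None, 26]
BFS from the root, enqueuing left then right child of each popped node:
  queue [2] -> pop 2, enqueue [28], visited so far: [2]
  queue [28] -> pop 28, enqueue [19, 34], visited so far: [2, 28]
  queue [19, 34] -> pop 19, enqueue [26], visited so far: [2, 28, 19]
  queue [34, 26] -> pop 34, enqueue [none], visited so far: [2, 28, 19, 34]
  queue [26] -> pop 26, enqueue [none], visited so far: [2, 28, 19, 34, 26]
Result: [2, 28, 19, 34, 26]


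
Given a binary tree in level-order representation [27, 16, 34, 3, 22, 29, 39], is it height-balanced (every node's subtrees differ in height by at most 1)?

Tree (level-order array): [27, 16, 34, 3, 22, 29, 39]
Definition: a tree is height-balanced if, at every node, |h(left) - h(right)| <= 1 (empty subtree has height -1).
Bottom-up per-node check:
  node 3: h_left=-1, h_right=-1, diff=0 [OK], height=0
  node 22: h_left=-1, h_right=-1, diff=0 [OK], height=0
  node 16: h_left=0, h_right=0, diff=0 [OK], height=1
  node 29: h_left=-1, h_right=-1, diff=0 [OK], height=0
  node 39: h_left=-1, h_right=-1, diff=0 [OK], height=0
  node 34: h_left=0, h_right=0, diff=0 [OK], height=1
  node 27: h_left=1, h_right=1, diff=0 [OK], height=2
All nodes satisfy the balance condition.
Result: Balanced


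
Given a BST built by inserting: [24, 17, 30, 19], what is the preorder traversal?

Tree insertion order: [24, 17, 30, 19]
Tree (level-order array): [24, 17, 30, None, 19]
Preorder traversal: [24, 17, 19, 30]


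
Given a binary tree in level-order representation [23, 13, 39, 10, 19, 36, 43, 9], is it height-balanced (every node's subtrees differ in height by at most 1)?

Tree (level-order array): [23, 13, 39, 10, 19, 36, 43, 9]
Definition: a tree is height-balanced if, at every node, |h(left) - h(right)| <= 1 (empty subtree has height -1).
Bottom-up per-node check:
  node 9: h_left=-1, h_right=-1, diff=0 [OK], height=0
  node 10: h_left=0, h_right=-1, diff=1 [OK], height=1
  node 19: h_left=-1, h_right=-1, diff=0 [OK], height=0
  node 13: h_left=1, h_right=0, diff=1 [OK], height=2
  node 36: h_left=-1, h_right=-1, diff=0 [OK], height=0
  node 43: h_left=-1, h_right=-1, diff=0 [OK], height=0
  node 39: h_left=0, h_right=0, diff=0 [OK], height=1
  node 23: h_left=2, h_right=1, diff=1 [OK], height=3
All nodes satisfy the balance condition.
Result: Balanced


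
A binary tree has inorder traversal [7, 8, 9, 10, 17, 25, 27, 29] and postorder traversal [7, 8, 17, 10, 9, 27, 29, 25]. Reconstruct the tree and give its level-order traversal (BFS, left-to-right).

Inorder:   [7, 8, 9, 10, 17, 25, 27, 29]
Postorder: [7, 8, 17, 10, 9, 27, 29, 25]
Algorithm: postorder visits root last, so walk postorder right-to-left;
each value is the root of the current inorder slice — split it at that
value, recurse on the right subtree first, then the left.
Recursive splits:
  root=25; inorder splits into left=[7, 8, 9, 10, 17], right=[27, 29]
  root=29; inorder splits into left=[27], right=[]
  root=27; inorder splits into left=[], right=[]
  root=9; inorder splits into left=[7, 8], right=[10, 17]
  root=10; inorder splits into left=[], right=[17]
  root=17; inorder splits into left=[], right=[]
  root=8; inorder splits into left=[7], right=[]
  root=7; inorder splits into left=[], right=[]
Reconstructed level-order: [25, 9, 29, 8, 10, 27, 7, 17]


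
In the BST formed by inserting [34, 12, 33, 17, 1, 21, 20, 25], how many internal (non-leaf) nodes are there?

Tree built from: [34, 12, 33, 17, 1, 21, 20, 25]
Tree (level-order array): [34, 12, None, 1, 33, None, None, 17, None, None, 21, 20, 25]
Rule: An internal node has at least one child.
Per-node child counts:
  node 34: 1 child(ren)
  node 12: 2 child(ren)
  node 1: 0 child(ren)
  node 33: 1 child(ren)
  node 17: 1 child(ren)
  node 21: 2 child(ren)
  node 20: 0 child(ren)
  node 25: 0 child(ren)
Matching nodes: [34, 12, 33, 17, 21]
Count of internal (non-leaf) nodes: 5


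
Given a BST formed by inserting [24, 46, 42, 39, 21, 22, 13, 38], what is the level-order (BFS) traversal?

Tree insertion order: [24, 46, 42, 39, 21, 22, 13, 38]
Tree (level-order array): [24, 21, 46, 13, 22, 42, None, None, None, None, None, 39, None, 38]
BFS from the root, enqueuing left then right child of each popped node:
  queue [24] -> pop 24, enqueue [21, 46], visited so far: [24]
  queue [21, 46] -> pop 21, enqueue [13, 22], visited so far: [24, 21]
  queue [46, 13, 22] -> pop 46, enqueue [42], visited so far: [24, 21, 46]
  queue [13, 22, 42] -> pop 13, enqueue [none], visited so far: [24, 21, 46, 13]
  queue [22, 42] -> pop 22, enqueue [none], visited so far: [24, 21, 46, 13, 22]
  queue [42] -> pop 42, enqueue [39], visited so far: [24, 21, 46, 13, 22, 42]
  queue [39] -> pop 39, enqueue [38], visited so far: [24, 21, 46, 13, 22, 42, 39]
  queue [38] -> pop 38, enqueue [none], visited so far: [24, 21, 46, 13, 22, 42, 39, 38]
Result: [24, 21, 46, 13, 22, 42, 39, 38]


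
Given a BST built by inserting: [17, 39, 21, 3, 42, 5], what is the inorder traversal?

Tree insertion order: [17, 39, 21, 3, 42, 5]
Tree (level-order array): [17, 3, 39, None, 5, 21, 42]
Inorder traversal: [3, 5, 17, 21, 39, 42]


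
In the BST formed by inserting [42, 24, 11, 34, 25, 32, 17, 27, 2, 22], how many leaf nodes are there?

Tree built from: [42, 24, 11, 34, 25, 32, 17, 27, 2, 22]
Tree (level-order array): [42, 24, None, 11, 34, 2, 17, 25, None, None, None, None, 22, None, 32, None, None, 27]
Rule: A leaf has 0 children.
Per-node child counts:
  node 42: 1 child(ren)
  node 24: 2 child(ren)
  node 11: 2 child(ren)
  node 2: 0 child(ren)
  node 17: 1 child(ren)
  node 22: 0 child(ren)
  node 34: 1 child(ren)
  node 25: 1 child(ren)
  node 32: 1 child(ren)
  node 27: 0 child(ren)
Matching nodes: [2, 22, 27]
Count of leaf nodes: 3


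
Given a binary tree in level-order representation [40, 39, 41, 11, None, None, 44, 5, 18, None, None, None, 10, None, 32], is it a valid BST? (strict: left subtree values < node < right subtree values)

Level-order array: [40, 39, 41, 11, None, None, 44, 5, 18, None, None, None, 10, None, 32]
Validate using subtree bounds (lo, hi): at each node, require lo < value < hi,
then recurse left with hi=value and right with lo=value.
Preorder trace (stopping at first violation):
  at node 40 with bounds (-inf, +inf): OK
  at node 39 with bounds (-inf, 40): OK
  at node 11 with bounds (-inf, 39): OK
  at node 5 with bounds (-inf, 11): OK
  at node 10 with bounds (5, 11): OK
  at node 18 with bounds (11, 39): OK
  at node 32 with bounds (18, 39): OK
  at node 41 with bounds (40, +inf): OK
  at node 44 with bounds (41, +inf): OK
No violation found at any node.
Result: Valid BST


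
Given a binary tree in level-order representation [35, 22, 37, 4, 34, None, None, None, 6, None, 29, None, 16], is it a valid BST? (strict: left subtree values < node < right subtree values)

Level-order array: [35, 22, 37, 4, 34, None, None, None, 6, None, 29, None, 16]
Validate using subtree bounds (lo, hi): at each node, require lo < value < hi,
then recurse left with hi=value and right with lo=value.
Preorder trace (stopping at first violation):
  at node 35 with bounds (-inf, +inf): OK
  at node 22 with bounds (-inf, 35): OK
  at node 4 with bounds (-inf, 22): OK
  at node 6 with bounds (4, 22): OK
  at node 16 with bounds (6, 22): OK
  at node 34 with bounds (22, 35): OK
  at node 29 with bounds (34, 35): VIOLATION
Node 29 violates its bound: not (34 < 29 < 35).
Result: Not a valid BST


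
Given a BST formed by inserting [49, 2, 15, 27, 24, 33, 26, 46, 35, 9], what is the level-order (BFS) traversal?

Tree insertion order: [49, 2, 15, 27, 24, 33, 26, 46, 35, 9]
Tree (level-order array): [49, 2, None, None, 15, 9, 27, None, None, 24, 33, None, 26, None, 46, None, None, 35]
BFS from the root, enqueuing left then right child of each popped node:
  queue [49] -> pop 49, enqueue [2], visited so far: [49]
  queue [2] -> pop 2, enqueue [15], visited so far: [49, 2]
  queue [15] -> pop 15, enqueue [9, 27], visited so far: [49, 2, 15]
  queue [9, 27] -> pop 9, enqueue [none], visited so far: [49, 2, 15, 9]
  queue [27] -> pop 27, enqueue [24, 33], visited so far: [49, 2, 15, 9, 27]
  queue [24, 33] -> pop 24, enqueue [26], visited so far: [49, 2, 15, 9, 27, 24]
  queue [33, 26] -> pop 33, enqueue [46], visited so far: [49, 2, 15, 9, 27, 24, 33]
  queue [26, 46] -> pop 26, enqueue [none], visited so far: [49, 2, 15, 9, 27, 24, 33, 26]
  queue [46] -> pop 46, enqueue [35], visited so far: [49, 2, 15, 9, 27, 24, 33, 26, 46]
  queue [35] -> pop 35, enqueue [none], visited so far: [49, 2, 15, 9, 27, 24, 33, 26, 46, 35]
Result: [49, 2, 15, 9, 27, 24, 33, 26, 46, 35]


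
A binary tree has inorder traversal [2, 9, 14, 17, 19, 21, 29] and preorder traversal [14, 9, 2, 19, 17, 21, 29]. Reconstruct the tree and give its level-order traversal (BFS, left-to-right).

Inorder:  [2, 9, 14, 17, 19, 21, 29]
Preorder: [14, 9, 2, 19, 17, 21, 29]
Algorithm: preorder visits root first, so consume preorder in order;
for each root, split the current inorder slice at that value into
left-subtree inorder and right-subtree inorder, then recurse.
Recursive splits:
  root=14; inorder splits into left=[2, 9], right=[17, 19, 21, 29]
  root=9; inorder splits into left=[2], right=[]
  root=2; inorder splits into left=[], right=[]
  root=19; inorder splits into left=[17], right=[21, 29]
  root=17; inorder splits into left=[], right=[]
  root=21; inorder splits into left=[], right=[29]
  root=29; inorder splits into left=[], right=[]
Reconstructed level-order: [14, 9, 19, 2, 17, 21, 29]


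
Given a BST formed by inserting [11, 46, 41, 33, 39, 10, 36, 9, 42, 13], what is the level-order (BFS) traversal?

Tree insertion order: [11, 46, 41, 33, 39, 10, 36, 9, 42, 13]
Tree (level-order array): [11, 10, 46, 9, None, 41, None, None, None, 33, 42, 13, 39, None, None, None, None, 36]
BFS from the root, enqueuing left then right child of each popped node:
  queue [11] -> pop 11, enqueue [10, 46], visited so far: [11]
  queue [10, 46] -> pop 10, enqueue [9], visited so far: [11, 10]
  queue [46, 9] -> pop 46, enqueue [41], visited so far: [11, 10, 46]
  queue [9, 41] -> pop 9, enqueue [none], visited so far: [11, 10, 46, 9]
  queue [41] -> pop 41, enqueue [33, 42], visited so far: [11, 10, 46, 9, 41]
  queue [33, 42] -> pop 33, enqueue [13, 39], visited so far: [11, 10, 46, 9, 41, 33]
  queue [42, 13, 39] -> pop 42, enqueue [none], visited so far: [11, 10, 46, 9, 41, 33, 42]
  queue [13, 39] -> pop 13, enqueue [none], visited so far: [11, 10, 46, 9, 41, 33, 42, 13]
  queue [39] -> pop 39, enqueue [36], visited so far: [11, 10, 46, 9, 41, 33, 42, 13, 39]
  queue [36] -> pop 36, enqueue [none], visited so far: [11, 10, 46, 9, 41, 33, 42, 13, 39, 36]
Result: [11, 10, 46, 9, 41, 33, 42, 13, 39, 36]


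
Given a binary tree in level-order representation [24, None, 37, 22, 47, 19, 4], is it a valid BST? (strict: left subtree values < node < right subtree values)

Level-order array: [24, None, 37, 22, 47, 19, 4]
Validate using subtree bounds (lo, hi): at each node, require lo < value < hi,
then recurse left with hi=value and right with lo=value.
Preorder trace (stopping at first violation):
  at node 24 with bounds (-inf, +inf): OK
  at node 37 with bounds (24, +inf): OK
  at node 22 with bounds (24, 37): VIOLATION
Node 22 violates its bound: not (24 < 22 < 37).
Result: Not a valid BST


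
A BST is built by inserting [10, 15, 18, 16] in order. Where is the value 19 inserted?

Starting tree (level order): [10, None, 15, None, 18, 16]
Insertion path: 10 -> 15 -> 18
Result: insert 19 as right child of 18
Final tree (level order): [10, None, 15, None, 18, 16, 19]


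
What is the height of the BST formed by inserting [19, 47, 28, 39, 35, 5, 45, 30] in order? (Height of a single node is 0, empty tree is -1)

Insertion order: [19, 47, 28, 39, 35, 5, 45, 30]
Tree (level-order array): [19, 5, 47, None, None, 28, None, None, 39, 35, 45, 30]
Compute height bottom-up (empty subtree = -1):
  height(5) = 1 + max(-1, -1) = 0
  height(30) = 1 + max(-1, -1) = 0
  height(35) = 1 + max(0, -1) = 1
  height(45) = 1 + max(-1, -1) = 0
  height(39) = 1 + max(1, 0) = 2
  height(28) = 1 + max(-1, 2) = 3
  height(47) = 1 + max(3, -1) = 4
  height(19) = 1 + max(0, 4) = 5
Height = 5


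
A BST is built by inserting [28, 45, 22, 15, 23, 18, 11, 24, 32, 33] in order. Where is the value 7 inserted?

Starting tree (level order): [28, 22, 45, 15, 23, 32, None, 11, 18, None, 24, None, 33]
Insertion path: 28 -> 22 -> 15 -> 11
Result: insert 7 as left child of 11
Final tree (level order): [28, 22, 45, 15, 23, 32, None, 11, 18, None, 24, None, 33, 7]


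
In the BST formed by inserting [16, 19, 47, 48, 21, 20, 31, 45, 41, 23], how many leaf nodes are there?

Tree built from: [16, 19, 47, 48, 21, 20, 31, 45, 41, 23]
Tree (level-order array): [16, None, 19, None, 47, 21, 48, 20, 31, None, None, None, None, 23, 45, None, None, 41]
Rule: A leaf has 0 children.
Per-node child counts:
  node 16: 1 child(ren)
  node 19: 1 child(ren)
  node 47: 2 child(ren)
  node 21: 2 child(ren)
  node 20: 0 child(ren)
  node 31: 2 child(ren)
  node 23: 0 child(ren)
  node 45: 1 child(ren)
  node 41: 0 child(ren)
  node 48: 0 child(ren)
Matching nodes: [20, 23, 41, 48]
Count of leaf nodes: 4


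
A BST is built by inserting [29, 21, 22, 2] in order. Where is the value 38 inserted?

Starting tree (level order): [29, 21, None, 2, 22]
Insertion path: 29
Result: insert 38 as right child of 29
Final tree (level order): [29, 21, 38, 2, 22]


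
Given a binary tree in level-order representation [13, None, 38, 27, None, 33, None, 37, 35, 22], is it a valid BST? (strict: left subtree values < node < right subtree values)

Level-order array: [13, None, 38, 27, None, 33, None, 37, 35, 22]
Validate using subtree bounds (lo, hi): at each node, require lo < value < hi,
then recurse left with hi=value and right with lo=value.
Preorder trace (stopping at first violation):
  at node 13 with bounds (-inf, +inf): OK
  at node 38 with bounds (13, +inf): OK
  at node 27 with bounds (13, 38): OK
  at node 33 with bounds (13, 27): VIOLATION
Node 33 violates its bound: not (13 < 33 < 27).
Result: Not a valid BST


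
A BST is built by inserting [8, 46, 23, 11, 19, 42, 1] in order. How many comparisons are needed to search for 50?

Search path for 50: 8 -> 46
Found: False
Comparisons: 2


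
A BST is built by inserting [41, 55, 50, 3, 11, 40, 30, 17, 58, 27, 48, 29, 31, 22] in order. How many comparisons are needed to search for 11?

Search path for 11: 41 -> 3 -> 11
Found: True
Comparisons: 3


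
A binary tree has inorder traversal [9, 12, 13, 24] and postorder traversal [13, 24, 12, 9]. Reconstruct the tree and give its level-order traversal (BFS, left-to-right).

Inorder:   [9, 12, 13, 24]
Postorder: [13, 24, 12, 9]
Algorithm: postorder visits root last, so walk postorder right-to-left;
each value is the root of the current inorder slice — split it at that
value, recurse on the right subtree first, then the left.
Recursive splits:
  root=9; inorder splits into left=[], right=[12, 13, 24]
  root=12; inorder splits into left=[], right=[13, 24]
  root=24; inorder splits into left=[13], right=[]
  root=13; inorder splits into left=[], right=[]
Reconstructed level-order: [9, 12, 24, 13]


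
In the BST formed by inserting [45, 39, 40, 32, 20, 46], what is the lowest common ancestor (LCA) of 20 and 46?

Tree insertion order: [45, 39, 40, 32, 20, 46]
Tree (level-order array): [45, 39, 46, 32, 40, None, None, 20]
In a BST, the LCA of p=20, q=46 is the first node v on the
root-to-leaf path with p <= v <= q (go left if both < v, right if both > v).
Walk from root:
  at 45: 20 <= 45 <= 46, this is the LCA
LCA = 45


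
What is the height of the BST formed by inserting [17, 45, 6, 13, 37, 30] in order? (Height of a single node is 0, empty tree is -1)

Insertion order: [17, 45, 6, 13, 37, 30]
Tree (level-order array): [17, 6, 45, None, 13, 37, None, None, None, 30]
Compute height bottom-up (empty subtree = -1):
  height(13) = 1 + max(-1, -1) = 0
  height(6) = 1 + max(-1, 0) = 1
  height(30) = 1 + max(-1, -1) = 0
  height(37) = 1 + max(0, -1) = 1
  height(45) = 1 + max(1, -1) = 2
  height(17) = 1 + max(1, 2) = 3
Height = 3


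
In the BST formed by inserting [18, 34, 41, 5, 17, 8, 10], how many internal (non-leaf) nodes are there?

Tree built from: [18, 34, 41, 5, 17, 8, 10]
Tree (level-order array): [18, 5, 34, None, 17, None, 41, 8, None, None, None, None, 10]
Rule: An internal node has at least one child.
Per-node child counts:
  node 18: 2 child(ren)
  node 5: 1 child(ren)
  node 17: 1 child(ren)
  node 8: 1 child(ren)
  node 10: 0 child(ren)
  node 34: 1 child(ren)
  node 41: 0 child(ren)
Matching nodes: [18, 5, 17, 8, 34]
Count of internal (non-leaf) nodes: 5
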